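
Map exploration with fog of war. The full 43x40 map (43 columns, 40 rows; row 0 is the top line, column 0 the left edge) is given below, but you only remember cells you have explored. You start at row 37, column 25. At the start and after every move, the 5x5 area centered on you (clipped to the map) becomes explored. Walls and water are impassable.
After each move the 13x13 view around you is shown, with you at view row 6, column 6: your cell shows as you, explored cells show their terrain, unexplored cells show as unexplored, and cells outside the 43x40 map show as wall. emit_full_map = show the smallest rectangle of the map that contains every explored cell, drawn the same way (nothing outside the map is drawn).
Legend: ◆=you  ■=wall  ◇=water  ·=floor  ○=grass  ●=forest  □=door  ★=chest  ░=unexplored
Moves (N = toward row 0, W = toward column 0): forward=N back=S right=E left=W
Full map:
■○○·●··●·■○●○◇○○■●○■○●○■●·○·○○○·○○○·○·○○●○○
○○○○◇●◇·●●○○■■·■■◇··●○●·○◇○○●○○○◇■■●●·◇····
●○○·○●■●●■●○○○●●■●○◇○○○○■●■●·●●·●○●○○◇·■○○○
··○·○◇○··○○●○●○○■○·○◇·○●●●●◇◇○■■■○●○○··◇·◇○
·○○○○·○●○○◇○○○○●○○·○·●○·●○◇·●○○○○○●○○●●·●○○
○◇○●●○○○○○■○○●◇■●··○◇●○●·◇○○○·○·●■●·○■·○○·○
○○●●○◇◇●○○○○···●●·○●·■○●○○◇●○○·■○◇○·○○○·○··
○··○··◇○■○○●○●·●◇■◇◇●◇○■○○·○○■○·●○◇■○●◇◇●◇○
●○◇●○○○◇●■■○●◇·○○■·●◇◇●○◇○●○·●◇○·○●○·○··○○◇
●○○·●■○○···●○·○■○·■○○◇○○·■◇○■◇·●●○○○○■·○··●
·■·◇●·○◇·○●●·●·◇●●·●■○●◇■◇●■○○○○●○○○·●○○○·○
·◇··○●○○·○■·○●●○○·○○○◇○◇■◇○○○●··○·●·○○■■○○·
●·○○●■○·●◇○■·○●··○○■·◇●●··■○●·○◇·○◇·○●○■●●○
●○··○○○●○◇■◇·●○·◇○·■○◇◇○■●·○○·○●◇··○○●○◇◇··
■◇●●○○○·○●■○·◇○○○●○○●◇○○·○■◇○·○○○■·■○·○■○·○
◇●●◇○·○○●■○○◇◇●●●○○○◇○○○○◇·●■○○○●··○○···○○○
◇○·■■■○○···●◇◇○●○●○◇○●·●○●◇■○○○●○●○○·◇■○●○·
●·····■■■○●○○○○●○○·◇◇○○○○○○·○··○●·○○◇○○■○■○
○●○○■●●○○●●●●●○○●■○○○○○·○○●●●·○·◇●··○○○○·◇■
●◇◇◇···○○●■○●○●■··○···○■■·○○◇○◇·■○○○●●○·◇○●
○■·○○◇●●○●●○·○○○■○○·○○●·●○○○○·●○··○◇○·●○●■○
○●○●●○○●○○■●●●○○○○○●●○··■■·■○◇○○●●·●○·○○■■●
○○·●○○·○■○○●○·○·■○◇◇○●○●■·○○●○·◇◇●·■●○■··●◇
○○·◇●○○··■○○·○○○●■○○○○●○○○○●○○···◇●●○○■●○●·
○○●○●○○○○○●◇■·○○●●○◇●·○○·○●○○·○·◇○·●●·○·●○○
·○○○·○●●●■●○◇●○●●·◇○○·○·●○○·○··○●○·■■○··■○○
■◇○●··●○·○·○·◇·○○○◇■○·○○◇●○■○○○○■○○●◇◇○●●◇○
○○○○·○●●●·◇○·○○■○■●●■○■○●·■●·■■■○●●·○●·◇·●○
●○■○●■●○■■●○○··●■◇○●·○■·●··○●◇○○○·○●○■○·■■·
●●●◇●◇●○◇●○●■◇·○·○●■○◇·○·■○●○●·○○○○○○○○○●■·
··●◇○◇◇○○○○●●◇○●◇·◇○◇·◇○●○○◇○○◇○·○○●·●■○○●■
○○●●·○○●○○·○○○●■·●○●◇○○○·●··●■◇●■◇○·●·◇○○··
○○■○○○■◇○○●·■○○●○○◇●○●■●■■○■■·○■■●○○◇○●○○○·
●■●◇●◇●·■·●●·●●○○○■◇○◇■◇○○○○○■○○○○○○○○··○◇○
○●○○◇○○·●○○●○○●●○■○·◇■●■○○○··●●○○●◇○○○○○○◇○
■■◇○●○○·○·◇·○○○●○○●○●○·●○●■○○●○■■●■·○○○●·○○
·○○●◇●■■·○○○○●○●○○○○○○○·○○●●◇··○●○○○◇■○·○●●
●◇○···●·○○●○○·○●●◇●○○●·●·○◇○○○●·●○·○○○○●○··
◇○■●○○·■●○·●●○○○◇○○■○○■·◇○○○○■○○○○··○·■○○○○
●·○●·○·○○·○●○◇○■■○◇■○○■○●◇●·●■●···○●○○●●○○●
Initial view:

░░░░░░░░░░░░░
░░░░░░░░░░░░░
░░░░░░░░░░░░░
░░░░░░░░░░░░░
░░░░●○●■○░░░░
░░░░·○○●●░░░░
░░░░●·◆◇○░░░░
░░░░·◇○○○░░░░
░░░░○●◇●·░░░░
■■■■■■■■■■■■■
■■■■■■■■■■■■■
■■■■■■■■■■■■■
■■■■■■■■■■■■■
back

░░░░░░░░░░░░░
░░░░░░░░░░░░░
░░░░░░░░░░░░░
░░░░●○●■○░░░░
░░░░·○○●●░░░░
░░░░●·○◇○░░░░
░░░░·◇◆○○░░░░
░░░░○●◇●·░░░░
■■■■■■■■■■■■■
■■■■■■■■■■■■■
■■■■■■■■■■■■■
■■■■■■■■■■■■■
■■■■■■■■■■■■■

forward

░░░░░░░░░░░░░
░░░░░░░░░░░░░
░░░░░░░░░░░░░
░░░░░░░░░░░░░
░░░░●○●■○░░░░
░░░░·○○●●░░░░
░░░░●·◆◇○░░░░
░░░░·◇○○○░░░░
░░░░○●◇●·░░░░
■■■■■■■■■■■■■
■■■■■■■■■■■■■
■■■■■■■■■■■■■
■■■■■■■■■■■■■

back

░░░░░░░░░░░░░
░░░░░░░░░░░░░
░░░░░░░░░░░░░
░░░░●○●■○░░░░
░░░░·○○●●░░░░
░░░░●·○◇○░░░░
░░░░·◇◆○○░░░░
░░░░○●◇●·░░░░
■■■■■■■■■■■■■
■■■■■■■■■■■■■
■■■■■■■■■■■■■
■■■■■■■■■■■■■
■■■■■■■■■■■■■

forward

░░░░░░░░░░░░░
░░░░░░░░░░░░░
░░░░░░░░░░░░░
░░░░░░░░░░░░░
░░░░●○●■○░░░░
░░░░·○○●●░░░░
░░░░●·◆◇○░░░░
░░░░·◇○○○░░░░
░░░░○●◇●·░░░░
■■■■■■■■■■■■■
■■■■■■■■■■■■■
■■■■■■■■■■■■■
■■■■■■■■■■■■■

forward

░░░░░░░░░░░░░
░░░░░░░░░░░░░
░░░░░░░░░░░░░
░░░░░░░░░░░░░
░░░░■○○○·░░░░
░░░░●○●■○░░░░
░░░░·○◆●●░░░░
░░░░●·○◇○░░░░
░░░░·◇○○○░░░░
░░░░○●◇●·░░░░
■■■■■■■■■■■■■
■■■■■■■■■■■■■
■■■■■■■■■■■■■

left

░░░░░░░░░░░░░
░░░░░░░░░░░░░
░░░░░░░░░░░░░
░░░░░░░░░░░░░
░░░░●■○○○·░░░
░░░░·●○●■○░░░
░░░░○·◆○●●░░░
░░░░·●·○◇○░░░
░░░░■·◇○○○░░░
░░░░░○●◇●·░░░
■■■■■■■■■■■■■
■■■■■■■■■■■■■
■■■■■■■■■■■■■

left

░░░░░░░░░░░░░
░░░░░░░░░░░░░
░░░░░░░░░░░░░
░░░░░░░░░░░░░
░░░░■●■○○○·░░
░░░░○·●○●■○░░
░░░░○○◆○○●●░░
░░░░●·●·○◇○░░
░░░░○■·◇○○○░░
░░░░░░○●◇●·░░
■■■■■■■■■■■■■
■■■■■■■■■■■■■
■■■■■■■■■■■■■

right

░░░░░░░░░░░░░
░░░░░░░░░░░░░
░░░░░░░░░░░░░
░░░░░░░░░░░░░
░░░■●■○○○·░░░
░░░○·●○●■○░░░
░░░○○·◆○●●░░░
░░░●·●·○◇○░░░
░░░○■·◇○○○░░░
░░░░░○●◇●·░░░
■■■■■■■■■■■■■
■■■■■■■■■■■■■
■■■■■■■■■■■■■

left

░░░░░░░░░░░░░
░░░░░░░░░░░░░
░░░░░░░░░░░░░
░░░░░░░░░░░░░
░░░░■●■○○○·░░
░░░░○·●○●■○░░
░░░░○○◆○○●●░░
░░░░●·●·○◇○░░
░░░░○■·◇○○○░░
░░░░░░○●◇●·░░
■■■■■■■■■■■■■
■■■■■■■■■■■■■
■■■■■■■■■■■■■

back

░░░░░░░░░░░░░
░░░░░░░░░░░░░
░░░░░░░░░░░░░
░░░░■●■○○○·░░
░░░░○·●○●■○░░
░░░░○○·○○●●░░
░░░░●·◆·○◇○░░
░░░░○■·◇○○○░░
░░░░○■○●◇●·░░
■■■■■■■■■■■■■
■■■■■■■■■■■■■
■■■■■■■■■■■■■
■■■■■■■■■■■■■

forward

░░░░░░░░░░░░░
░░░░░░░░░░░░░
░░░░░░░░░░░░░
░░░░░░░░░░░░░
░░░░■●■○○○·░░
░░░░○·●○●■○░░
░░░░○○◆○○●●░░
░░░░●·●·○◇○░░
░░░░○■·◇○○○░░
░░░░○■○●◇●·░░
■■■■■■■■■■■■■
■■■■■■■■■■■■■
■■■■■■■■■■■■■

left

░░░░░░░░░░░░░
░░░░░░░░░░░░░
░░░░░░░░░░░░░
░░░░░░░░░░░░░
░░░░◇■●■○○○·░
░░░░●○·●○●■○░
░░░░○○◆·○○●●░
░░░░○●·●·○◇○░
░░░░○○■·◇○○○░
░░░░░○■○●◇●·░
■■■■■■■■■■■■■
■■■■■■■■■■■■■
■■■■■■■■■■■■■

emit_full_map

◇■●■○○○·
●○·●○●■○
○○◆·○○●●
○●·●·○◇○
○○■·◇○○○
░○■○●◇●·

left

░░░░░░░░░░░░░
░░░░░░░░░░░░░
░░░░░░░░░░░░░
░░░░░░░░░░░░░
░░░░·◇■●■○○○·
░░░░○●○·●○●■○
░░░░○○◆○·○○●●
░░░░○○●·●·○◇○
░░░░■○○■·◇○○○
░░░░░░○■○●◇●·
■■■■■■■■■■■■■
■■■■■■■■■■■■■
■■■■■■■■■■■■■

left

░░░░░░░░░░░░░
░░░░░░░░░░░░░
░░░░░░░░░░░░░
░░░░░░░░░░░░░
░░░░○·◇■●■○○○
░░░░●○●○·●○●■
░░░░○○◆○○·○○●
░░░░●○○●·●·○◇
░░░░○■○○■·◇○○
░░░░░░░○■○●◇●
■■■■■■■■■■■■■
■■■■■■■■■■■■■
■■■■■■■■■■■■■

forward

░░░░░░░░░░░░░
░░░░░░░░░░░░░
░░░░░░░░░░░░░
░░░░░░░░░░░░░
░░░░■◇○◇■░░░░
░░░░○·◇■●■○○○
░░░░●○◆○·●○●■
░░░░○○○○○·○○●
░░░░●○○●·●·○◇
░░░░○■○○■·◇○○
░░░░░░░○■○●◇●
■■■■■■■■■■■■■
■■■■■■■■■■■■■

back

░░░░░░░░░░░░░
░░░░░░░░░░░░░
░░░░░░░░░░░░░
░░░░■◇○◇■░░░░
░░░░○·◇■●■○○○
░░░░●○●○·●○●■
░░░░○○◆○○·○○●
░░░░●○○●·●·○◇
░░░░○■○○■·◇○○
░░░░░░░○■○●◇●
■■■■■■■■■■■■■
■■■■■■■■■■■■■
■■■■■■■■■■■■■

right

░░░░░░░░░░░░░
░░░░░░░░░░░░░
░░░░░░░░░░░░░
░░░■◇○◇■░░░░░
░░░○·◇■●■○○○·
░░░●○●○·●○●■○
░░░○○○◆○·○○●●
░░░●○○●·●·○◇○
░░░○■○○■·◇○○○
░░░░░░○■○●◇●·
■■■■■■■■■■■■■
■■■■■■■■■■■■■
■■■■■■■■■■■■■

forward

░░░░░░░░░░░░░
░░░░░░░░░░░░░
░░░░░░░░░░░░░
░░░░░░░░░░░░░
░░░■◇○◇■◇░░░░
░░░○·◇■●■○○○·
░░░●○●◆·●○●■○
░░░○○○○○·○○●●
░░░●○○●·●·○◇○
░░░○■○○■·◇○○○
░░░░░░○■○●◇●·
■■■■■■■■■■■■■
■■■■■■■■■■■■■

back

░░░░░░░░░░░░░
░░░░░░░░░░░░░
░░░░░░░░░░░░░
░░░■◇○◇■◇░░░░
░░░○·◇■●■○○○·
░░░●○●○·●○●■○
░░░○○○◆○·○○●●
░░░●○○●·●·○◇○
░░░○■○○■·◇○○○
░░░░░░○■○●◇●·
■■■■■■■■■■■■■
■■■■■■■■■■■■■
■■■■■■■■■■■■■

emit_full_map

■◇○◇■◇░░░░
○·◇■●■○○○·
●○●○·●○●■○
○○○◆○·○○●●
●○○●·●·○◇○
○■○○■·◇○○○
░░░○■○●◇●·


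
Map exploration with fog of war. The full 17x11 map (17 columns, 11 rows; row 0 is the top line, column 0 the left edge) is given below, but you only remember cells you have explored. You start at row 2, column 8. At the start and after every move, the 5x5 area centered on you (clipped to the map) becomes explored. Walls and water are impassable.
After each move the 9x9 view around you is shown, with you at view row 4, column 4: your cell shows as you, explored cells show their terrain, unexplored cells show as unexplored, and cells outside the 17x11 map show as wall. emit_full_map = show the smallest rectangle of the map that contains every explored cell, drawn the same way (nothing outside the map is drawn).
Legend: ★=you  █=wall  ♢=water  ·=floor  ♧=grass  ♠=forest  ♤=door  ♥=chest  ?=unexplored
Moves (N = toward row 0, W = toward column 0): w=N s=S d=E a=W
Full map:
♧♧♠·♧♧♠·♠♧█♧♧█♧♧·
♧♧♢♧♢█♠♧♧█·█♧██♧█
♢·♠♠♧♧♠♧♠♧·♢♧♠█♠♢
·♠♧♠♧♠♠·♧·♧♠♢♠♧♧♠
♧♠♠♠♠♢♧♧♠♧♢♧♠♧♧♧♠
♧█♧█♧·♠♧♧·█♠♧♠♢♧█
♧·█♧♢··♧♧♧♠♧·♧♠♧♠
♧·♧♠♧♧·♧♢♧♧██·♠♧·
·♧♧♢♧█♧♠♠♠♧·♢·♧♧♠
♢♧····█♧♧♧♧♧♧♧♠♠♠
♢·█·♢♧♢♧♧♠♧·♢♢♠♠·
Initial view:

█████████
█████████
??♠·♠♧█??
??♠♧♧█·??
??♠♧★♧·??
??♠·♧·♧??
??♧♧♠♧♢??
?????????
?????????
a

█████████
█████████
??♧♠·♠♧█?
??█♠♧♧█·?
??♧♠★♠♧·?
??♠♠·♧·♧?
??♢♧♧♠♧♢?
?????????
?????????

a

█████████
█████████
??♧♧♠·♠♧█
??♢█♠♧♧█·
??♧♧★♧♠♧·
??♧♠♠·♧·♧
??♠♢♧♧♠♧♢
?????????
?????????

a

█████████
█████████
??·♧♧♠·♠♧
??♧♢█♠♧♧█
??♠♧★♠♧♠♧
??♠♧♠♠·♧·
??♠♠♢♧♧♠♧
?????????
?????????

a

█████████
█████████
??♠·♧♧♠·♠
??♢♧♢█♠♧♧
??♠♠★♧♠♧♠
??♧♠♧♠♠·♧
??♠♠♠♢♧♧♠
?????????
?????????

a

█████████
█████████
█?♧♠·♧♧♠·
█?♧♢♧♢█♠♧
█?·♠★♧♧♠♧
█?♠♧♠♧♠♠·
█?♠♠♠♠♢♧♧
█????????
█????????

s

█████████
█?♧♠·♧♧♠·
█?♧♢♧♢█♠♧
█?·♠♠♧♧♠♧
█?♠♧★♧♠♠·
█?♠♠♠♠♢♧♧
█?█♧█♧·??
█????????
█????????

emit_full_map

♧♠·♧♧♠·♠♧█
♧♢♧♢█♠♧♧█·
·♠♠♧♧♠♧♠♧·
♠♧★♧♠♠·♧·♧
♠♠♠♠♢♧♧♠♧♢
█♧█♧·?????

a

█████████
██?♧♠·♧♧♠
██♧♧♢♧♢█♠
██♢·♠♠♧♧♠
██·♠★♠♧♠♠
██♧♠♠♠♠♢♧
██♧█♧█♧·?
██???????
██???????

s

██?♧♠·♧♧♠
██♧♧♢♧♢█♠
██♢·♠♠♧♧♠
██·♠♧♠♧♠♠
██♧♠★♠♠♢♧
██♧█♧█♧·?
██♧·█♧♢??
██???????
██???????

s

██♧♧♢♧♢█♠
██♢·♠♠♧♧♠
██·♠♧♠♧♠♠
██♧♠♠♠♠♢♧
██♧█★█♧·?
██♧·█♧♢??
██♧·♧♠♧??
██???????
██???????

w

██?♧♠·♧♧♠
██♧♧♢♧♢█♠
██♢·♠♠♧♧♠
██·♠♧♠♧♠♠
██♧♠★♠♠♢♧
██♧█♧█♧·?
██♧·█♧♢??
██♧·♧♠♧??
██???????

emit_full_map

?♧♠·♧♧♠·♠♧█
♧♧♢♧♢█♠♧♧█·
♢·♠♠♧♧♠♧♠♧·
·♠♧♠♧♠♠·♧·♧
♧♠★♠♠♢♧♧♠♧♢
♧█♧█♧·?????
♧·█♧♢??????
♧·♧♠♧??????

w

█████████
██?♧♠·♧♧♠
██♧♧♢♧♢█♠
██♢·♠♠♧♧♠
██·♠★♠♧♠♠
██♧♠♠♠♠♢♧
██♧█♧█♧·?
██♧·█♧♢??
██♧·♧♠♧??

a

█████████
███?♧♠·♧♧
███♧♧♢♧♢█
███♢·♠♠♧♧
███·★♧♠♧♠
███♧♠♠♠♠♢
███♧█♧█♧·
███♧·█♧♢?
███♧·♧♠♧?

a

█████████
████?♧♠·♧
████♧♧♢♧♢
████♢·♠♠♧
████★♠♧♠♧
████♧♠♠♠♠
████♧█♧█♧
████♧·█♧♢
████♧·♧♠♧

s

████?♧♠·♧
████♧♧♢♧♢
████♢·♠♠♧
████·♠♧♠♧
████★♠♠♠♠
████♧█♧█♧
████♧·█♧♢
████♧·♧♠♧
████?????

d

███?♧♠·♧♧
███♧♧♢♧♢█
███♢·♠♠♧♧
███·♠♧♠♧♠
███♧★♠♠♠♢
███♧█♧█♧·
███♧·█♧♢?
███♧·♧♠♧?
███??????

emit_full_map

?♧♠·♧♧♠·♠♧█
♧♧♢♧♢█♠♧♧█·
♢·♠♠♧♧♠♧♠♧·
·♠♧♠♧♠♠·♧·♧
♧★♠♠♠♢♧♧♠♧♢
♧█♧█♧·?????
♧·█♧♢??????
♧·♧♠♧??????


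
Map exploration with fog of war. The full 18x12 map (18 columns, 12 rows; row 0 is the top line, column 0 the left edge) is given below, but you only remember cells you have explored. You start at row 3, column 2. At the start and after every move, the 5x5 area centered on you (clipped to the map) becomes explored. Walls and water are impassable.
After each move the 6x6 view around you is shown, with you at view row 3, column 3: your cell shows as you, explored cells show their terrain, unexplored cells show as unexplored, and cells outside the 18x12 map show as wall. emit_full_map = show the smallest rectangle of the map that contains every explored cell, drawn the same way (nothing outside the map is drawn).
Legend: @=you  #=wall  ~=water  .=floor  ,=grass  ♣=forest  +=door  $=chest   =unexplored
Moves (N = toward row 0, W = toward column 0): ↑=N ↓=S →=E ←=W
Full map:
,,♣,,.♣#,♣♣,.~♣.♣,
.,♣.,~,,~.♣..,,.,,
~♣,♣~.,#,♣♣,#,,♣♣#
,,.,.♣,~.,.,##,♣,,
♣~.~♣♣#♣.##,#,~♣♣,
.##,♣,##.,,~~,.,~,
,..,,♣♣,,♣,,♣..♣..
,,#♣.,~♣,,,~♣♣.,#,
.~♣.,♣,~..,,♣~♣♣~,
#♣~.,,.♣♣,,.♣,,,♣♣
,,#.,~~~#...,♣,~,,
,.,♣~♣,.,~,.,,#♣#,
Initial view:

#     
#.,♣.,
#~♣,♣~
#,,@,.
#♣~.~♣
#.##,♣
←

##    
##.,♣.
##~♣,♣
##,@.,
##♣~.~
##.##,

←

###   
###.,♣
###~♣,
###@,.
###♣~.
###.##

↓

###.,♣
###~♣,
###,,.
###@~.
###.##
###,..

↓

###~♣,
###,,.
###♣~.
###@##
###,..
###,,#

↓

###,,.
###♣~.
###.##
###@..
###,,#
###.~♣

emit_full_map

.,♣.,
~♣,♣~
,,.,.
♣~.~♣
.##,♣
@..  
,,#  
.~♣  

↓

###♣~.
###.##
###,..
###@,#
###.~♣
####♣~

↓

###.##
###,..
###,,#
###@~♣
####♣~
###,,#

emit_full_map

.,♣.,
~♣,♣~
,,.,.
♣~.~♣
.##,♣
,..  
,,#  
@~♣  
#♣~  
,,#  


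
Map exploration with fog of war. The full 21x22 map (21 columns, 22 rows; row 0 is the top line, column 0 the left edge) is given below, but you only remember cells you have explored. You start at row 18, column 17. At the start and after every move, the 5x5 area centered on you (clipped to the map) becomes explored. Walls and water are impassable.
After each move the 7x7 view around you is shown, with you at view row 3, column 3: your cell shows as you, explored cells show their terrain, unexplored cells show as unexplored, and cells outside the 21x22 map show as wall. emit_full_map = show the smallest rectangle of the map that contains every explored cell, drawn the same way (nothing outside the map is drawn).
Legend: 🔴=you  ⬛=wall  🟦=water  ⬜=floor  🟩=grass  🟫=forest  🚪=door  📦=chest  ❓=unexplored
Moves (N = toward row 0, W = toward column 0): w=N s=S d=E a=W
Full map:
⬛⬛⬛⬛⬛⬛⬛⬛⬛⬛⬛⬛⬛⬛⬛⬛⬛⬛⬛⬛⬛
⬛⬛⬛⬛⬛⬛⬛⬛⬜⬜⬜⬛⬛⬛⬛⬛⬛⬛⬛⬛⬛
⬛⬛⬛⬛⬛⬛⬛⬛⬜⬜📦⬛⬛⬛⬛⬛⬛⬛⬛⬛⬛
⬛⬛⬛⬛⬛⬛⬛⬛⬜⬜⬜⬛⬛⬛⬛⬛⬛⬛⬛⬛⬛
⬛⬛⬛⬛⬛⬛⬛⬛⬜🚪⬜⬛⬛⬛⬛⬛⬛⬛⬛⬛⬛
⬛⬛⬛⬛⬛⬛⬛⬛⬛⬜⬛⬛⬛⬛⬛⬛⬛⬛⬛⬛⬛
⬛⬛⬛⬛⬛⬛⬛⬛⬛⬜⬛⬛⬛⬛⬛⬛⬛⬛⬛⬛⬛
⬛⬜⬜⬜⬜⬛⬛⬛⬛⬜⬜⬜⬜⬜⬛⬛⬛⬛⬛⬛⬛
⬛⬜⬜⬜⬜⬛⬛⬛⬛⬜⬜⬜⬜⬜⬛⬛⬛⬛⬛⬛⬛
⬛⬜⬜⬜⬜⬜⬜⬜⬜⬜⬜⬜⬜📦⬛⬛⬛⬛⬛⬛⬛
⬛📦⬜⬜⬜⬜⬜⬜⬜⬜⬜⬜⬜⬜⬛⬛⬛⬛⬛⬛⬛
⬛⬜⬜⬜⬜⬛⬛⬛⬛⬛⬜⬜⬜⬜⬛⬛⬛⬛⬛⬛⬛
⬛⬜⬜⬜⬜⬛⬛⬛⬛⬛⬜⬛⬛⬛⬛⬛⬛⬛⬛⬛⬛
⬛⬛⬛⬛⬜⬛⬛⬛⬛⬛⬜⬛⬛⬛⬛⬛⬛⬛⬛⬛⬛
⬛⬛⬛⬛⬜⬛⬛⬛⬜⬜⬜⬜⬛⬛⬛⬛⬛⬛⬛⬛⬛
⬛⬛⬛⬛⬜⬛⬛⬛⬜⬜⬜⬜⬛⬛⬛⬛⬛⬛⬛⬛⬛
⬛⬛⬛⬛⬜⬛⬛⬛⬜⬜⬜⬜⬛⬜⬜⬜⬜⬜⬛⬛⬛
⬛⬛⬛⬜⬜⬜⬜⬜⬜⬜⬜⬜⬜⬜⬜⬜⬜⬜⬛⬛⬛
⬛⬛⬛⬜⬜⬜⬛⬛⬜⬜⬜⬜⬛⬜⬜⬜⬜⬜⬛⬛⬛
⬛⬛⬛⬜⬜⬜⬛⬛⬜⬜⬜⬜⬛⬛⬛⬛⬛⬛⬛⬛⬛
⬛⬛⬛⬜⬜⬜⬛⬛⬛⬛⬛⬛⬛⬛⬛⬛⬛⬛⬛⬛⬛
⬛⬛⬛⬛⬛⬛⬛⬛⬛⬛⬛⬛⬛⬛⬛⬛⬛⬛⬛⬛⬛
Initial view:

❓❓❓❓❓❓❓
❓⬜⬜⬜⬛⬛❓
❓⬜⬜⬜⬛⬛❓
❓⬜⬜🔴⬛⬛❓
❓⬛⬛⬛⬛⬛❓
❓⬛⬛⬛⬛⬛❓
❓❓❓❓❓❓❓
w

❓❓❓❓❓❓❓
❓⬛⬛⬛⬛⬛❓
❓⬜⬜⬜⬛⬛❓
❓⬜⬜🔴⬛⬛❓
❓⬜⬜⬜⬛⬛❓
❓⬛⬛⬛⬛⬛❓
❓⬛⬛⬛⬛⬛❓

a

❓❓❓❓❓❓❓
❓⬛⬛⬛⬛⬛⬛
❓⬜⬜⬜⬜⬛⬛
❓⬜⬜🔴⬜⬛⬛
❓⬜⬜⬜⬜⬛⬛
❓⬛⬛⬛⬛⬛⬛
❓❓⬛⬛⬛⬛⬛

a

❓❓❓❓❓❓❓
❓⬛⬛⬛⬛⬛⬛
❓⬜⬜⬜⬜⬜⬛
❓⬜⬜🔴⬜⬜⬛
❓⬜⬜⬜⬜⬜⬛
❓⬛⬛⬛⬛⬛⬛
❓❓❓⬛⬛⬛⬛

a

❓❓❓❓❓❓❓
❓⬛⬛⬛⬛⬛⬛
❓⬛⬜⬜⬜⬜⬜
❓⬜⬜🔴⬜⬜⬜
❓⬛⬜⬜⬜⬜⬜
❓⬛⬛⬛⬛⬛⬛
❓❓❓❓⬛⬛⬛

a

❓❓❓❓❓❓❓
❓⬜⬛⬛⬛⬛⬛
❓⬜⬛⬜⬜⬜⬜
❓⬜⬜🔴⬜⬜⬜
❓⬜⬛⬜⬜⬜⬜
❓⬜⬛⬛⬛⬛⬛
❓❓❓❓❓⬛⬛

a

❓❓❓❓❓❓❓
❓⬜⬜⬛⬛⬛⬛
❓⬜⬜⬛⬜⬜⬜
❓⬜⬜🔴⬜⬜⬜
❓⬜⬜⬛⬜⬜⬜
❓⬜⬜⬛⬛⬛⬛
❓❓❓❓❓❓⬛

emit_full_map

⬜⬜⬛⬛⬛⬛⬛⬛⬛⬛
⬜⬜⬛⬜⬜⬜⬜⬜⬛⬛
⬜⬜🔴⬜⬜⬜⬜⬜⬛⬛
⬜⬜⬛⬜⬜⬜⬜⬜⬛⬛
⬜⬜⬛⬛⬛⬛⬛⬛⬛⬛
❓❓❓❓❓⬛⬛⬛⬛⬛

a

❓❓❓❓❓❓❓
❓⬜⬜⬜⬛⬛⬛
❓⬜⬜⬜⬛⬜⬜
❓⬜⬜🔴⬜⬜⬜
❓⬜⬜⬜⬛⬜⬜
❓⬜⬜⬜⬛⬛⬛
❓❓❓❓❓❓❓

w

❓❓❓❓❓❓❓
❓⬜⬜⬜⬛⬛❓
❓⬜⬜⬜⬛⬛⬛
❓⬜⬜🔴⬛⬜⬜
❓⬜⬜⬜⬜⬜⬜
❓⬜⬜⬜⬛⬜⬜
❓⬜⬜⬜⬛⬛⬛

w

❓❓❓❓❓❓❓
❓⬛⬜⬛⬛⬛❓
❓⬜⬜⬜⬛⬛❓
❓⬜⬜🔴⬛⬛⬛
❓⬜⬜⬜⬛⬜⬜
❓⬜⬜⬜⬜⬜⬜
❓⬜⬜⬜⬛⬜⬜

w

❓❓❓❓❓❓❓
❓⬛⬜⬛⬛⬛❓
❓⬛⬜⬛⬛⬛❓
❓⬜⬜🔴⬛⬛❓
❓⬜⬜⬜⬛⬛⬛
❓⬜⬜⬜⬛⬜⬜
❓⬜⬜⬜⬜⬜⬜

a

❓❓❓❓❓❓❓
❓⬛⬛⬜⬛⬛⬛
❓⬛⬛⬜⬛⬛⬛
❓⬜⬜🔴⬜⬛⬛
❓⬜⬜⬜⬜⬛⬛
❓⬜⬜⬜⬜⬛⬜
❓❓⬜⬜⬜⬜⬜

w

❓❓❓❓❓❓❓
❓⬛⬛⬜⬜⬜❓
❓⬛⬛⬜⬛⬛⬛
❓⬛⬛🔴⬛⬛⬛
❓⬜⬜⬜⬜⬛⬛
❓⬜⬜⬜⬜⬛⬛
❓⬜⬜⬜⬜⬛⬜

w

❓❓❓❓❓❓❓
❓⬜⬜⬜⬜⬜❓
❓⬛⬛⬜⬜⬜❓
❓⬛⬛🔴⬛⬛⬛
❓⬛⬛⬜⬛⬛⬛
❓⬜⬜⬜⬜⬛⬛
❓⬜⬜⬜⬜⬛⬛

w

❓❓❓❓❓❓❓
❓⬜⬜⬜⬜⬜❓
❓⬜⬜⬜⬜⬜❓
❓⬛⬛🔴⬜⬜❓
❓⬛⬛⬜⬛⬛⬛
❓⬛⬛⬜⬛⬛⬛
❓⬜⬜⬜⬜⬛⬛

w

❓❓❓❓❓❓❓
❓⬛⬜⬜⬜⬜❓
❓⬜⬜⬜⬜⬜❓
❓⬜⬜🔴⬜⬜❓
❓⬛⬛⬜⬜⬜❓
❓⬛⬛⬜⬛⬛⬛
❓⬛⬛⬜⬛⬛⬛

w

❓❓❓❓❓❓❓
❓⬛⬜⬜⬜⬜❓
❓⬛⬜⬜⬜⬜❓
❓⬜⬜🔴⬜⬜❓
❓⬜⬜⬜⬜⬜❓
❓⬛⬛⬜⬜⬜❓
❓⬛⬛⬜⬛⬛⬛

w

❓❓❓❓❓❓❓
❓⬛⬜⬛⬛⬛❓
❓⬛⬜⬜⬜⬜❓
❓⬛⬜🔴⬜⬜❓
❓⬜⬜⬜⬜⬜❓
❓⬜⬜⬜⬜⬜❓
❓⬛⬛⬜⬜⬜❓

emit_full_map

⬛⬜⬛⬛⬛❓❓❓❓❓❓❓
⬛⬜⬜⬜⬜❓❓❓❓❓❓❓
⬛⬜🔴⬜⬜❓❓❓❓❓❓❓
⬜⬜⬜⬜⬜❓❓❓❓❓❓❓
⬜⬜⬜⬜⬜❓❓❓❓❓❓❓
⬛⬛⬜⬜⬜❓❓❓❓❓❓❓
⬛⬛⬜⬛⬛⬛❓❓❓❓❓❓
⬛⬛⬜⬛⬛⬛❓❓❓❓❓❓
⬜⬜⬜⬜⬛⬛❓❓❓❓❓❓
⬜⬜⬜⬜⬛⬛⬛⬛⬛⬛⬛⬛
⬜⬜⬜⬜⬛⬜⬜⬜⬜⬜⬛⬛
❓⬜⬜⬜⬜⬜⬜⬜⬜⬜⬛⬛
❓⬜⬜⬜⬛⬜⬜⬜⬜⬜⬛⬛
❓⬜⬜⬜⬛⬛⬛⬛⬛⬛⬛⬛
❓❓❓❓❓❓❓⬛⬛⬛⬛⬛

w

❓❓❓❓❓❓❓
❓⬛⬜⬛⬛⬛❓
❓⬛⬜⬛⬛⬛❓
❓⬛⬜🔴⬜⬜❓
❓⬛⬜⬜⬜⬜❓
❓⬜⬜⬜⬜⬜❓
❓⬜⬜⬜⬜⬜❓

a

❓❓❓❓❓❓❓
❓⬛⬛⬜⬛⬛⬛
❓⬛⬛⬜⬛⬛⬛
❓⬛⬛🔴⬜⬜⬜
❓⬛⬛⬜⬜⬜⬜
❓⬜⬜⬜⬜⬜⬜
❓❓⬜⬜⬜⬜⬜

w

❓❓❓❓❓❓❓
❓⬛⬜🚪⬜⬛❓
❓⬛⬛⬜⬛⬛⬛
❓⬛⬛🔴⬛⬛⬛
❓⬛⬛⬜⬜⬜⬜
❓⬛⬛⬜⬜⬜⬜
❓⬜⬜⬜⬜⬜⬜

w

❓❓❓❓❓❓❓
❓⬛⬜⬜⬜⬛❓
❓⬛⬜🚪⬜⬛❓
❓⬛⬛🔴⬛⬛⬛
❓⬛⬛⬜⬛⬛⬛
❓⬛⬛⬜⬜⬜⬜
❓⬛⬛⬜⬜⬜⬜

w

❓❓❓❓❓❓❓
❓⬛⬜⬜📦⬛❓
❓⬛⬜⬜⬜⬛❓
❓⬛⬜🔴⬜⬛❓
❓⬛⬛⬜⬛⬛⬛
❓⬛⬛⬜⬛⬛⬛
❓⬛⬛⬜⬜⬜⬜

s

❓⬛⬜⬜📦⬛❓
❓⬛⬜⬜⬜⬛❓
❓⬛⬜🚪⬜⬛❓
❓⬛⬛🔴⬛⬛⬛
❓⬛⬛⬜⬛⬛⬛
❓⬛⬛⬜⬜⬜⬜
❓⬛⬛⬜⬜⬜⬜

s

❓⬛⬜⬜⬜⬛❓
❓⬛⬜🚪⬜⬛❓
❓⬛⬛⬜⬛⬛⬛
❓⬛⬛🔴⬛⬛⬛
❓⬛⬛⬜⬜⬜⬜
❓⬛⬛⬜⬜⬜⬜
❓⬜⬜⬜⬜⬜⬜

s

❓⬛⬜🚪⬜⬛❓
❓⬛⬛⬜⬛⬛⬛
❓⬛⬛⬜⬛⬛⬛
❓⬛⬛🔴⬜⬜⬜
❓⬛⬛⬜⬜⬜⬜
❓⬜⬜⬜⬜⬜⬜
❓❓⬜⬜⬜⬜⬜

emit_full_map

⬛⬜⬜📦⬛❓❓❓❓❓❓❓❓
⬛⬜⬜⬜⬛❓❓❓❓❓❓❓❓
⬛⬜🚪⬜⬛❓❓❓❓❓❓❓❓
⬛⬛⬜⬛⬛⬛❓❓❓❓❓❓❓
⬛⬛⬜⬛⬛⬛❓❓❓❓❓❓❓
⬛⬛🔴⬜⬜⬜❓❓❓❓❓❓❓
⬛⬛⬜⬜⬜⬜❓❓❓❓❓❓❓
⬜⬜⬜⬜⬜⬜❓❓❓❓❓❓❓
❓⬜⬜⬜⬜⬜❓❓❓❓❓❓❓
❓⬛⬛⬜⬜⬜❓❓❓❓❓❓❓
❓⬛⬛⬜⬛⬛⬛❓❓❓❓❓❓
❓⬛⬛⬜⬛⬛⬛❓❓❓❓❓❓
❓⬜⬜⬜⬜⬛⬛❓❓❓❓❓❓
❓⬜⬜⬜⬜⬛⬛⬛⬛⬛⬛⬛⬛
❓⬜⬜⬜⬜⬛⬜⬜⬜⬜⬜⬛⬛
❓❓⬜⬜⬜⬜⬜⬜⬜⬜⬜⬛⬛
❓❓⬜⬜⬜⬛⬜⬜⬜⬜⬜⬛⬛
❓❓⬜⬜⬜⬛⬛⬛⬛⬛⬛⬛⬛
❓❓❓❓❓❓❓❓⬛⬛⬛⬛⬛

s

❓⬛⬛⬜⬛⬛⬛
❓⬛⬛⬜⬛⬛⬛
❓⬛⬛⬜⬜⬜⬜
❓⬛⬛🔴⬜⬜⬜
❓⬜⬜⬜⬜⬜⬜
❓⬜⬜⬜⬜⬜⬜
❓❓⬛⬛⬜⬜⬜

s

❓⬛⬛⬜⬛⬛⬛
❓⬛⬛⬜⬜⬜⬜
❓⬛⬛⬜⬜⬜⬜
❓⬜⬜🔴⬜⬜⬜
❓⬜⬜⬜⬜⬜⬜
❓⬛⬛⬛⬜⬜⬜
❓❓⬛⬛⬜⬛⬛

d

⬛⬛⬜⬛⬛⬛❓
⬛⬛⬜⬜⬜⬜❓
⬛⬛⬜⬜⬜⬜❓
⬜⬜⬜🔴⬜⬜❓
⬜⬜⬜⬜⬜⬜❓
⬛⬛⬛⬜⬜⬜❓
❓⬛⬛⬜⬛⬛⬛

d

⬛⬜⬛⬛⬛❓❓
⬛⬜⬜⬜⬜⬜❓
⬛⬜⬜⬜⬜⬜❓
⬜⬜⬜🔴⬜📦❓
⬜⬜⬜⬜⬜⬜❓
⬛⬛⬜⬜⬜⬜❓
⬛⬛⬜⬛⬛⬛❓

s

⬛⬜⬜⬜⬜⬜❓
⬛⬜⬜⬜⬜⬜❓
⬜⬜⬜⬜⬜📦❓
⬜⬜⬜🔴⬜⬜❓
⬛⬛⬜⬜⬜⬜❓
⬛⬛⬜⬛⬛⬛❓
⬛⬛⬜⬛⬛⬛❓

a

⬛⬛⬜⬜⬜⬜⬜
⬛⬛⬜⬜⬜⬜⬜
⬜⬜⬜⬜⬜⬜📦
⬜⬜⬜🔴⬜⬜⬜
⬛⬛⬛⬜⬜⬜⬜
❓⬛⬛⬜⬛⬛⬛
❓⬛⬛⬜⬛⬛⬛

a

❓⬛⬛⬜⬜⬜⬜
❓⬛⬛⬜⬜⬜⬜
❓⬜⬜⬜⬜⬜⬜
❓⬜⬜🔴⬜⬜⬜
❓⬛⬛⬛⬜⬜⬜
❓⬛⬛⬛⬜⬛⬛
❓❓⬛⬛⬜⬛⬛

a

❓❓⬛⬛⬜⬜⬜
❓⬛⬛⬛⬜⬜⬜
❓⬜⬜⬜⬜⬜⬜
❓⬜⬜🔴⬜⬜⬜
❓⬛⬛⬛⬛⬜⬜
❓⬛⬛⬛⬛⬜⬛
❓❓❓⬛⬛⬜⬛

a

❓❓❓⬛⬛⬜⬜
❓⬛⬛⬛⬛⬜⬜
❓⬜⬜⬜⬜⬜⬜
❓⬜⬜🔴⬜⬜⬜
❓⬛⬛⬛⬛⬛⬜
❓⬛⬛⬛⬛⬛⬜
❓❓❓❓⬛⬛⬜

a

❓❓❓❓⬛⬛⬜
❓⬜⬛⬛⬛⬛⬜
❓⬜⬜⬜⬜⬜⬜
❓⬜⬜🔴⬜⬜⬜
❓⬜⬛⬛⬛⬛⬛
❓⬜⬛⬛⬛⬛⬛
❓❓❓❓❓⬛⬛

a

❓❓❓❓❓⬛⬛
❓⬜⬜⬛⬛⬛⬛
❓⬜⬜⬜⬜⬜⬜
❓⬜⬜🔴⬜⬜⬜
❓⬜⬜⬛⬛⬛⬛
❓⬜⬜⬛⬛⬛⬛
❓❓❓❓❓❓⬛

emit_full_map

❓❓❓❓⬛⬜⬜📦⬛❓❓❓❓❓❓❓❓
❓❓❓❓⬛⬜⬜⬜⬛❓❓❓❓❓❓❓❓
❓❓❓❓⬛⬜🚪⬜⬛❓❓❓❓❓❓❓❓
❓❓❓❓⬛⬛⬜⬛⬛⬛❓❓❓❓❓❓❓
❓❓❓❓⬛⬛⬜⬛⬛⬛❓❓❓❓❓❓❓
❓❓❓❓⬛⬛⬜⬜⬜⬜⬜❓❓❓❓❓❓
⬜⬜⬛⬛⬛⬛⬜⬜⬜⬜⬜❓❓❓❓❓❓
⬜⬜⬜⬜⬜⬜⬜⬜⬜⬜📦❓❓❓❓❓❓
⬜⬜🔴⬜⬜⬜⬜⬜⬜⬜⬜❓❓❓❓❓❓
⬜⬜⬛⬛⬛⬛⬛⬜⬜⬜⬜❓❓❓❓❓❓
⬜⬜⬛⬛⬛⬛⬛⬜⬛⬛⬛❓❓❓❓❓❓
❓❓❓❓❓⬛⬛⬜⬛⬛⬛❓❓❓❓❓❓
❓❓❓❓❓⬜⬜⬜⬜⬛⬛❓❓❓❓❓❓
❓❓❓❓❓⬜⬜⬜⬜⬛⬛⬛⬛⬛⬛⬛⬛
❓❓❓❓❓⬜⬜⬜⬜⬛⬜⬜⬜⬜⬜⬛⬛
❓❓❓❓❓❓⬜⬜⬜⬜⬜⬜⬜⬜⬜⬛⬛
❓❓❓❓❓❓⬜⬜⬜⬛⬜⬜⬜⬜⬜⬛⬛
❓❓❓❓❓❓⬜⬜⬜⬛⬛⬛⬛⬛⬛⬛⬛
❓❓❓❓❓❓❓❓❓❓❓❓⬛⬛⬛⬛⬛

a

❓❓❓❓❓❓⬛
❓⬜⬜⬜⬛⬛⬛
❓⬜⬜⬜⬜⬜⬜
❓⬜⬜🔴⬜⬜⬜
❓⬜⬜⬜⬛⬛⬛
❓⬜⬜⬜⬛⬛⬛
❓❓❓❓❓❓❓

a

❓❓❓❓❓❓❓
❓⬜⬜⬜⬜⬛⬛
❓⬜⬜⬜⬜⬜⬜
❓📦⬜🔴⬜⬜⬜
❓⬜⬜⬜⬜⬛⬛
❓⬜⬜⬜⬜⬛⬛
❓❓❓❓❓❓❓

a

⬛❓❓❓❓❓❓
⬛⬛⬜⬜⬜⬜⬛
⬛⬛⬜⬜⬜⬜⬜
⬛⬛📦🔴⬜⬜⬜
⬛⬛⬜⬜⬜⬜⬛
⬛⬛⬜⬜⬜⬜⬛
⬛❓❓❓❓❓❓

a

⬛⬛❓❓❓❓❓
⬛⬛⬛⬜⬜⬜⬜
⬛⬛⬛⬜⬜⬜⬜
⬛⬛⬛🔴⬜⬜⬜
⬛⬛⬛⬜⬜⬜⬜
⬛⬛⬛⬜⬜⬜⬜
⬛⬛❓❓❓❓❓

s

⬛⬛⬛⬜⬜⬜⬜
⬛⬛⬛⬜⬜⬜⬜
⬛⬛⬛📦⬜⬜⬜
⬛⬛⬛🔴⬜⬜⬜
⬛⬛⬛⬜⬜⬜⬜
⬛⬛⬛⬛⬛⬛❓
⬛⬛❓❓❓❓❓

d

⬛⬛⬜⬜⬜⬜⬛
⬛⬛⬜⬜⬜⬜⬜
⬛⬛📦⬜⬜⬜⬜
⬛⬛⬜🔴⬜⬜⬛
⬛⬛⬜⬜⬜⬜⬛
⬛⬛⬛⬛⬛⬜❓
⬛❓❓❓❓❓❓

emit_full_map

❓❓❓❓❓❓❓⬛⬜⬜📦⬛❓❓❓❓❓❓❓❓
❓❓❓❓❓❓❓⬛⬜⬜⬜⬛❓❓❓❓❓❓❓❓
❓❓❓❓❓❓❓⬛⬜🚪⬜⬛❓❓❓❓❓❓❓❓
❓❓❓❓❓❓❓⬛⬛⬜⬛⬛⬛❓❓❓❓❓❓❓
❓❓❓❓❓❓❓⬛⬛⬜⬛⬛⬛❓❓❓❓❓❓❓
❓❓❓❓❓❓❓⬛⬛⬜⬜⬜⬜⬜❓❓❓❓❓❓
⬛⬜⬜⬜⬜⬛⬛⬛⬛⬜⬜⬜⬜⬜❓❓❓❓❓❓
⬛⬜⬜⬜⬜⬜⬜⬜⬜⬜⬜⬜⬜📦❓❓❓❓❓❓
⬛📦⬜⬜⬜⬜⬜⬜⬜⬜⬜⬜⬜⬜❓❓❓❓❓❓
⬛⬜🔴⬜⬜⬛⬛⬛⬛⬛⬜⬜⬜⬜❓❓❓❓❓❓
⬛⬜⬜⬜⬜⬛⬛⬛⬛⬛⬜⬛⬛⬛❓❓❓❓❓❓
⬛⬛⬛⬛⬜❓❓❓⬛⬛⬜⬛⬛⬛❓❓❓❓❓❓
❓❓❓❓❓❓❓❓⬜⬜⬜⬜⬛⬛❓❓❓❓❓❓
❓❓❓❓❓❓❓❓⬜⬜⬜⬜⬛⬛⬛⬛⬛⬛⬛⬛
❓❓❓❓❓❓❓❓⬜⬜⬜⬜⬛⬜⬜⬜⬜⬜⬛⬛
❓❓❓❓❓❓❓❓❓⬜⬜⬜⬜⬜⬜⬜⬜⬜⬛⬛
❓❓❓❓❓❓❓❓❓⬜⬜⬜⬛⬜⬜⬜⬜⬜⬛⬛
❓❓❓❓❓❓❓❓❓⬜⬜⬜⬛⬛⬛⬛⬛⬛⬛⬛
❓❓❓❓❓❓❓❓❓❓❓❓❓❓❓⬛⬛⬛⬛⬛

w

⬛❓❓❓❓❓❓
⬛⬛⬜⬜⬜⬜⬛
⬛⬛⬜⬜⬜⬜⬜
⬛⬛📦🔴⬜⬜⬜
⬛⬛⬜⬜⬜⬜⬛
⬛⬛⬜⬜⬜⬜⬛
⬛⬛⬛⬛⬛⬜❓

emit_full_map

❓❓❓❓❓❓❓⬛⬜⬜📦⬛❓❓❓❓❓❓❓❓
❓❓❓❓❓❓❓⬛⬜⬜⬜⬛❓❓❓❓❓❓❓❓
❓❓❓❓❓❓❓⬛⬜🚪⬜⬛❓❓❓❓❓❓❓❓
❓❓❓❓❓❓❓⬛⬛⬜⬛⬛⬛❓❓❓❓❓❓❓
❓❓❓❓❓❓❓⬛⬛⬜⬛⬛⬛❓❓❓❓❓❓❓
❓❓❓❓❓❓❓⬛⬛⬜⬜⬜⬜⬜❓❓❓❓❓❓
⬛⬜⬜⬜⬜⬛⬛⬛⬛⬜⬜⬜⬜⬜❓❓❓❓❓❓
⬛⬜⬜⬜⬜⬜⬜⬜⬜⬜⬜⬜⬜📦❓❓❓❓❓❓
⬛📦🔴⬜⬜⬜⬜⬜⬜⬜⬜⬜⬜⬜❓❓❓❓❓❓
⬛⬜⬜⬜⬜⬛⬛⬛⬛⬛⬜⬜⬜⬜❓❓❓❓❓❓
⬛⬜⬜⬜⬜⬛⬛⬛⬛⬛⬜⬛⬛⬛❓❓❓❓❓❓
⬛⬛⬛⬛⬜❓❓❓⬛⬛⬜⬛⬛⬛❓❓❓❓❓❓
❓❓❓❓❓❓❓❓⬜⬜⬜⬜⬛⬛❓❓❓❓❓❓
❓❓❓❓❓❓❓❓⬜⬜⬜⬜⬛⬛⬛⬛⬛⬛⬛⬛
❓❓❓❓❓❓❓❓⬜⬜⬜⬜⬛⬜⬜⬜⬜⬜⬛⬛
❓❓❓❓❓❓❓❓❓⬜⬜⬜⬜⬜⬜⬜⬜⬜⬛⬛
❓❓❓❓❓❓❓❓❓⬜⬜⬜⬛⬜⬜⬜⬜⬜⬛⬛
❓❓❓❓❓❓❓❓❓⬜⬜⬜⬛⬛⬛⬛⬛⬛⬛⬛
❓❓❓❓❓❓❓❓❓❓❓❓❓❓❓⬛⬛⬛⬛⬛


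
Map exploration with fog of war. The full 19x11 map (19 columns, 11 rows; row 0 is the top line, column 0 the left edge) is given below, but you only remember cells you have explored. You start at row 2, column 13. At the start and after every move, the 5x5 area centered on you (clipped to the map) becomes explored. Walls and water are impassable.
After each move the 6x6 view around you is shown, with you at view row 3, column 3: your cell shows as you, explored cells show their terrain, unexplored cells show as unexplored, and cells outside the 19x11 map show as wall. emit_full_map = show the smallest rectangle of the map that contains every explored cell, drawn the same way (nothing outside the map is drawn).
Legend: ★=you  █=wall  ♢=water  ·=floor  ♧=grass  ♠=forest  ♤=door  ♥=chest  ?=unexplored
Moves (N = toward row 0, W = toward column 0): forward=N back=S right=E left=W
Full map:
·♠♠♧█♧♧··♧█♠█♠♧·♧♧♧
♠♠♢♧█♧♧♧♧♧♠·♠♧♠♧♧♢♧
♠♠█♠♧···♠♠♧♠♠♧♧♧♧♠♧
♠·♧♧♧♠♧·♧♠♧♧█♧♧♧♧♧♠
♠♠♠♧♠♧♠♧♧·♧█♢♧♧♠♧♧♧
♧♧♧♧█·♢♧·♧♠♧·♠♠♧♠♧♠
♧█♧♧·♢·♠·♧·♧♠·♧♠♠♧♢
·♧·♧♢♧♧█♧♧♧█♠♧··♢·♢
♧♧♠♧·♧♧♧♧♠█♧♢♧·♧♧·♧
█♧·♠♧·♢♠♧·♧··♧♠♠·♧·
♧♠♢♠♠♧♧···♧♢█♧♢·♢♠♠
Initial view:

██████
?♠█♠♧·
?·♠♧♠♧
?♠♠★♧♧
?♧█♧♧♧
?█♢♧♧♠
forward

██████
██████
?♠█♠♧·
?·♠★♠♧
?♠♠♧♧♧
?♧█♧♧♧

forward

██████
██████
██████
?♠█★♧·
?·♠♧♠♧
?♠♠♧♧♧

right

██████
██████
██████
♠█♠★·♧
·♠♧♠♧♧
♠♠♧♧♧♧

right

██████
██████
██████
█♠♧★♧♧
♠♧♠♧♧♢
♠♧♧♧♧♠

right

██████
██████
██████
♠♧·★♧♧
♧♠♧♧♢♧
♧♧♧♧♠♧

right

██████
██████
██████
♧·♧★♧█
♠♧♧♢♧█
♧♧♧♠♧█

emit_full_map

♠█♠♧·♧★♧
·♠♧♠♧♧♢♧
♠♠♧♧♧♧♠♧
♧█♧♧♧???
█♢♧♧♠???

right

██████
██████
██████
·♧♧★██
♧♧♢♧██
♧♧♠♧██

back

██████
██████
·♧♧♧██
♧♧♢★██
♧♧♠♧██
♧♧♧♠██

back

██████
·♧♧♧██
♧♧♢♧██
♧♧♠★██
♧♧♧♠██
♠♧♧♧██

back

·♧♧♧██
♧♧♢♧██
♧♧♠♧██
♧♧♧★██
♠♧♧♧██
?♠♧♠██

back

♧♧♢♧██
♧♧♠♧██
♧♧♧♠██
♠♧♧★██
?♠♧♠██
?♠♧♢██

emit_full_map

♠█♠♧·♧♧♧
·♠♧♠♧♧♢♧
♠♠♧♧♧♧♠♧
♧█♧♧♧♧♧♠
█♢♧♧♠♧♧★
?????♠♧♠
?????♠♧♢
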